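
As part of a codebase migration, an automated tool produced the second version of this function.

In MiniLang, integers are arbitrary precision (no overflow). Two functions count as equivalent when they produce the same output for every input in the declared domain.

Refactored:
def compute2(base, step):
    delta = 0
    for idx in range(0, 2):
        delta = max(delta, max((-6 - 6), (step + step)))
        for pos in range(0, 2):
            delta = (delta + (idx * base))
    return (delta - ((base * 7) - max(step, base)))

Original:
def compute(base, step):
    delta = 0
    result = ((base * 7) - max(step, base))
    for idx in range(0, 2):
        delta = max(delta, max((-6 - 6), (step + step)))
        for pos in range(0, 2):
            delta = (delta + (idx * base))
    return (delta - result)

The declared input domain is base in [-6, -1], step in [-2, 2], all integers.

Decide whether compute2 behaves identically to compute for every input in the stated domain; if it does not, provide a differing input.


The two are interchangeable: statement counts differ; also local variable names differ, and every declared input agrees.
As a probe, take base=-4, step=2: compute runs delta = 0; result = -30; [idx=0]; delta = 4; [pos=0]; delta = 4; [pos=1]; delta = 4; [idx=1]; delta = 4; [pos=0]; delta = 0; [pos=1]; delta = -4; return 26; compute2 runs delta = 0; [idx=0]; delta = 4; [pos=0]; delta = 4; [pos=1]; delta = 4; [idx=1]; delta = 4; [pos=0]; delta = 0; [pos=1]; delta = -4; return 26; both end at 26.
Checked all 30 inputs in the declared domain: the outputs agree on every one.
verdict: equivalent


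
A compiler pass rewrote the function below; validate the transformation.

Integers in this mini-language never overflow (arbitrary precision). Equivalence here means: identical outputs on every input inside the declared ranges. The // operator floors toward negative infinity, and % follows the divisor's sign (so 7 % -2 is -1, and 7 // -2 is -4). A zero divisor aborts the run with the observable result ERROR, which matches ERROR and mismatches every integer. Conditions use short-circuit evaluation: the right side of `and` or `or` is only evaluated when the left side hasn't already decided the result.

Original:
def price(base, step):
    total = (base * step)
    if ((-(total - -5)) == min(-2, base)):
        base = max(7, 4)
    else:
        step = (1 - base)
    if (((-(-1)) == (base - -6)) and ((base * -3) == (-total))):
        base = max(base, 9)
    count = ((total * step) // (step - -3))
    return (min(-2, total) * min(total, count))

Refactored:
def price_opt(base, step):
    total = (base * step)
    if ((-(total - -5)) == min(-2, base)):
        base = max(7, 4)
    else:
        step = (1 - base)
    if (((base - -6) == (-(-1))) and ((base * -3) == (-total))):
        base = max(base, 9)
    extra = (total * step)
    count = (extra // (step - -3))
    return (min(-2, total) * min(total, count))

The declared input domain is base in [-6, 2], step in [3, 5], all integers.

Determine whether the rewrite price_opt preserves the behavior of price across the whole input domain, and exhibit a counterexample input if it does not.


This is a faithful refactor — statement counts differ; local variable names differ, but the computed results match everywhere.
One worked example (base=-3, step=5) — price: total becomes -15; next ((-(total - -5)) == min(-2, base)) evaluates to false; next step becomes 4; next (((-(-1)) == (base - -6)) and ((base * -3) == (-total))) evaluates to false; next count becomes -9; next final value 225; price_opt: total becomes -15; next ((-(total - -5)) == min(-2, base)) evaluates to false; next step becomes 4; next (((base - -6) == (-(-1))) and ((base * -3) == (-total))) evaluates to false; next extra becomes -60; next count becomes -9; next final value 225; agreement on 225.
Sweeping the whole domain (27 inputs) finds no disagreement.
verdict: equivalent


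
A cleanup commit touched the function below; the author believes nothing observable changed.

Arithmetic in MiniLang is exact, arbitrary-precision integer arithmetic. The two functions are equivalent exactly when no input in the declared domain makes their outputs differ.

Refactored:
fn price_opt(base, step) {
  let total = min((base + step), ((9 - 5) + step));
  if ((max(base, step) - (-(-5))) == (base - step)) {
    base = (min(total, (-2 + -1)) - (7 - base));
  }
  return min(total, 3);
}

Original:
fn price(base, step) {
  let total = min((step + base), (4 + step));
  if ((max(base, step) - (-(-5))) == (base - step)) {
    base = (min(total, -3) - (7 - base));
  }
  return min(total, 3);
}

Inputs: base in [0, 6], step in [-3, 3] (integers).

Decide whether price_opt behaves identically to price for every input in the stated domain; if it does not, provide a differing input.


Changes here: arithmetic usage differs, and constant usage differs; the full 49-point sweep finds no disagreement.
verdict: equivalent


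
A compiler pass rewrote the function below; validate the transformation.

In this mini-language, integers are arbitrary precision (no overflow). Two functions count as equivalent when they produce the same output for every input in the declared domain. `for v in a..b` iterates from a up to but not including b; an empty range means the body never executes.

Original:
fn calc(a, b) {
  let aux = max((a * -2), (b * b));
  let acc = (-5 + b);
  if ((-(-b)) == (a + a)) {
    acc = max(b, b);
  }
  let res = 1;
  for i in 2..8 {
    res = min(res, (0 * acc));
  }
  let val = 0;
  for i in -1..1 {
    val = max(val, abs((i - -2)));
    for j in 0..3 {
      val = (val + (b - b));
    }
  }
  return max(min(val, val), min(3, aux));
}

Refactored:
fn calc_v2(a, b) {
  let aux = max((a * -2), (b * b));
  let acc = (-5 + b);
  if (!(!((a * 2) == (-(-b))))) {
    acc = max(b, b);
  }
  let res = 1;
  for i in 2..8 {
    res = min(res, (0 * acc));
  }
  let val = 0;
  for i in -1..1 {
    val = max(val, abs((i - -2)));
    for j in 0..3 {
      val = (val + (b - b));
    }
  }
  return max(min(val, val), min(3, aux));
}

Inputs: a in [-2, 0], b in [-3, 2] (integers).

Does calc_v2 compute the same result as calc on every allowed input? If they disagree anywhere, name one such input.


Reading the diff, among the changes: constant usage differs; and arithmetic usage differs; and boolean connective usage differs.
One worked example (a=0, b=-1) — calc: aux = 1; acc = -6; ((-(-b)) == (a + a)) -> false; res = 1; [i=2]; res = 0; [i=3]; res = 0; [i=4]; res = 0; [i=5]; res = 0; [i=6]; res = 0; [i=7]; res = 0; val = 0; [i=-1]; val = 1; [j=0]; val = 1; [j=1]; val = 1; [j=2]; val = 1; [i=0]; val = 2; [j=0]; val = 2; [j=1]; val = 2; [j=2]; val = 2; return 2; calc_v2: aux = 1; acc = -6; (!(!((a * 2) == (-(-b))))) -> false; res = 1; [i=2]; res = 0; [i=3]; res = 0; [i=4]; res = 0; [i=5]; res = 0; [i=6]; res = 0; [i=7]; res = 0; val = 0; [i=-1]; val = 1; [j=0]; val = 1; [j=1]; val = 1; [j=2]; val = 1; [i=0]; val = 2; [j=0]; val = 2; [j=1]; val = 2; [j=2]; val = 2; return 2; agreement on 2.
Checked all 18 inputs in the declared domain: the outputs agree on every one.
verdict: equivalent


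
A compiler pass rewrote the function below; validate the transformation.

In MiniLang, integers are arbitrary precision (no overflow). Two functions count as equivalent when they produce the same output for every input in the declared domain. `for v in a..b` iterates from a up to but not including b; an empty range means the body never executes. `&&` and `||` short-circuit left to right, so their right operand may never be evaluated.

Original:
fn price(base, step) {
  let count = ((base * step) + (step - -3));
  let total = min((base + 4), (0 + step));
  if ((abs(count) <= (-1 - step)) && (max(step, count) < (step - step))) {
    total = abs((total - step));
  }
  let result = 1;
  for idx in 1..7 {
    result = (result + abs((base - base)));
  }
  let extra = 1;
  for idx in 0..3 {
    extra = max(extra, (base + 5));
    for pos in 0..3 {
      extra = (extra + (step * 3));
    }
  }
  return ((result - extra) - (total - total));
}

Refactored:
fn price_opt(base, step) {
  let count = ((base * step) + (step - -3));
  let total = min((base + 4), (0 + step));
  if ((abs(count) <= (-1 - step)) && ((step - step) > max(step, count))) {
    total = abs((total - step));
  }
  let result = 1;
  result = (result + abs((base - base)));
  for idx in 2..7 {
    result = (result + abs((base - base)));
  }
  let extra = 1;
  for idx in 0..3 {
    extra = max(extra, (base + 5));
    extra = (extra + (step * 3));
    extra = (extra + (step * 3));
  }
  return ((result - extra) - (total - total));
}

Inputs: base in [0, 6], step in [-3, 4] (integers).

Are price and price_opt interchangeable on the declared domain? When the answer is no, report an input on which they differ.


There is a counterexample at base=0, step=-3: 23 on one side, 14 on the other.
price: count := 0 | total := -3 | ((abs(count) <= (-1 - step)) && (max(step, count) < (step - step))): false | result := 1 | iter idx=1: | result := 1 | iter idx=2: | result := 1 | iter idx=3: | result := 1 | iter idx=4: | result := 1 | iter idx=5: | result := 1 | iter idx=6: | result := 1 | extra := 1 | iter idx=0: | extra := 5 | iter pos=0: | extra := -4 | iter pos=1: | extra := -13 | iter pos=2: | extra := -22 | iter idx=1: | extra := 5 | iter pos=0: | extra := -4 | iter pos=1: | extra := -13 | iter pos=2: | extra := -22 | iter idx=2: | extra := 5 | iter pos=0: | extra := -4 | iter pos=1: | extra := -13 | iter pos=2: | extra := -22 | result 23
price_opt: count := 0 | total := -3 | ((abs(count) <= (-1 - step)) && ((step - step) > max(step, count))): false | result := 1 | result := 1 | iter idx=2: | result := 1 | iter idx=3: | result := 1 | iter idx=4: | result := 1 | iter idx=5: | result := 1 | iter idx=6: | result := 1 | extra := 1 | iter idx=0: | extra := 5 | extra := -4 | extra := -13 | iter idx=1: | extra := 5 | extra := -4 | extra := -13 | iter idx=2: | extra := 5 | extra := -4 | extra := -13 | result 14
verdict: not equivalent; witness: base=0, step=-3


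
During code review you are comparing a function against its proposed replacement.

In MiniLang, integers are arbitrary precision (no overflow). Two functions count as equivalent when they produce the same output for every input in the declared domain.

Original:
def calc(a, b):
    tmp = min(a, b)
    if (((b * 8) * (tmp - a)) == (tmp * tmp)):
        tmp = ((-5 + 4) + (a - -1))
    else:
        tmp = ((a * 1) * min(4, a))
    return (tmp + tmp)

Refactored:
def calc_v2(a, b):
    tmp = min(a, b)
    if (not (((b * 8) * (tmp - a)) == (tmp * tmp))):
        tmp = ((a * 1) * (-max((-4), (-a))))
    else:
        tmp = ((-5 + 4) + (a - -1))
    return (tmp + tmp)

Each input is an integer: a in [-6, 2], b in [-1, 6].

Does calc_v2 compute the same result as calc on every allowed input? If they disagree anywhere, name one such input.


Equivalent — the differences include min/max/abs usage differs; boolean connective usage differs, yet no declared input distinguishes the two.
Spot check at a=-5, b=2 — calc: tmp = -5; (((b * 8) * (tmp - a)) == (tmp * tmp)) -> false; tmp = 25; return 50. calc_v2: tmp = -5; (not (((b * 8) * (tmp - a)) == (tmp * tmp))) -> true; tmp = 25; return 50. Both give 50.
Every one of the 72 inputs gives matching results.
verdict: equivalent


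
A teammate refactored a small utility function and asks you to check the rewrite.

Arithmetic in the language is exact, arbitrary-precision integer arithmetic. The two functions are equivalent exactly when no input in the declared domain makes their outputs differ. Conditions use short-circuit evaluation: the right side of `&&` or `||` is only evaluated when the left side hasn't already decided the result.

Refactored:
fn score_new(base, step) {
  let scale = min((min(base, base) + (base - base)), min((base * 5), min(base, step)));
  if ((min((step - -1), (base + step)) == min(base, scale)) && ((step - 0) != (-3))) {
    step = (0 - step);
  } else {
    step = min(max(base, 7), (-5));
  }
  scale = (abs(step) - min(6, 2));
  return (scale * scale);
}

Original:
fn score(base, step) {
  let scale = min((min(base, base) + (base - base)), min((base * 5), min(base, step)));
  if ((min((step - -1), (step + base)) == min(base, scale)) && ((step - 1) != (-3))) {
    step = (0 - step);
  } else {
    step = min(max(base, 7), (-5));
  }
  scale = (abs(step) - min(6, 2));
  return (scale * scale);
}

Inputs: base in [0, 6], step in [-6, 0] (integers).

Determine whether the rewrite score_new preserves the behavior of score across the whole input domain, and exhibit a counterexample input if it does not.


There is a counterexample at base=0, step=-3: 1 on one side, 9 on the other.
score: scale := -3 | ((min((step - -1), (step + base)) == min(base, scale)) && ((step - 1) != (-3))): true | step := 3 | scale := 1 | result 1
score_new: scale := -3 | ((min((step - -1), (base + step)) == min(base, scale)) && ((step - 0) != (-3))): false | step := -5 | scale := 3 | result 9
verdict: not equivalent; witness: base=0, step=-3


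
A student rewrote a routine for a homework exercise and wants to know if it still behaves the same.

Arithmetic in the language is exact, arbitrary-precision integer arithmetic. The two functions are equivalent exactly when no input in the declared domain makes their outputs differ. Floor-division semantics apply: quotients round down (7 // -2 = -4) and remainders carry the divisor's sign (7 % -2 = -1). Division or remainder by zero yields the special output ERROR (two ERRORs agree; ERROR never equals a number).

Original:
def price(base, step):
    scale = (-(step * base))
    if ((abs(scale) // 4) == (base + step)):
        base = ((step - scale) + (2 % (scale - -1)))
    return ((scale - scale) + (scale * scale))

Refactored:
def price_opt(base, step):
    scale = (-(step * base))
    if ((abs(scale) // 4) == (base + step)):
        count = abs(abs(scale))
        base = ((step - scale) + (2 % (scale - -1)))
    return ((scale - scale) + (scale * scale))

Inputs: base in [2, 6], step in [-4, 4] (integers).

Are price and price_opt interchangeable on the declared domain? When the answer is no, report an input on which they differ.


Side by side, the visible changes include: local variable names differ; also statement counts differ; also min/max/abs usage differs.
As a probe, take base=5, step=4: price runs scale := -20 | ((abs(scale) // 4) == (base + step)): false | result 400; price_opt runs scale := -20 | ((abs(scale) // 4) == (base + step)): false | result 400; both end at 400.
Sweeping the whole domain (45 inputs) finds no disagreement.
verdict: equivalent


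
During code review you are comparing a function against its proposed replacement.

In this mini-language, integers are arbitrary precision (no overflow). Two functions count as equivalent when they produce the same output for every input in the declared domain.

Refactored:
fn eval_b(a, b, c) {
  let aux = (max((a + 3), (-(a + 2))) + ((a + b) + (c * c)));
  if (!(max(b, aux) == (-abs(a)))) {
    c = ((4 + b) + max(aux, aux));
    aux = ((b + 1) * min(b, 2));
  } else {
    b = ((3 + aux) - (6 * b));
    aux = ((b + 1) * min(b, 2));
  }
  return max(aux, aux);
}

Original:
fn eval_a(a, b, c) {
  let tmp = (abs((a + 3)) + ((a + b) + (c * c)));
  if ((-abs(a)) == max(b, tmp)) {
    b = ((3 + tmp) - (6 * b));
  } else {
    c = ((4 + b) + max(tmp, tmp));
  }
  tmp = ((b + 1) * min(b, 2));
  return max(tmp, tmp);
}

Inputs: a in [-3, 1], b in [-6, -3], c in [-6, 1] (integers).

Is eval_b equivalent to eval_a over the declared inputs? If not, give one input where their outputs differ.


Consider the input a=-3, b=-5, c=-2.
eval_a: tmp becomes -4; next ((-abs(a)) == max(b, tmp)) evaluates to false; next c becomes -5; next tmp becomes 20; next final value 20
eval_b: aux becomes -3; next (!(max(b, aux) == (-abs(a)))) evaluates to false; next b becomes 30; next aux becomes 62; next final value 62
20 against 62: the behavior changed.
verdict: not equivalent; witness: a=-3, b=-5, c=-2


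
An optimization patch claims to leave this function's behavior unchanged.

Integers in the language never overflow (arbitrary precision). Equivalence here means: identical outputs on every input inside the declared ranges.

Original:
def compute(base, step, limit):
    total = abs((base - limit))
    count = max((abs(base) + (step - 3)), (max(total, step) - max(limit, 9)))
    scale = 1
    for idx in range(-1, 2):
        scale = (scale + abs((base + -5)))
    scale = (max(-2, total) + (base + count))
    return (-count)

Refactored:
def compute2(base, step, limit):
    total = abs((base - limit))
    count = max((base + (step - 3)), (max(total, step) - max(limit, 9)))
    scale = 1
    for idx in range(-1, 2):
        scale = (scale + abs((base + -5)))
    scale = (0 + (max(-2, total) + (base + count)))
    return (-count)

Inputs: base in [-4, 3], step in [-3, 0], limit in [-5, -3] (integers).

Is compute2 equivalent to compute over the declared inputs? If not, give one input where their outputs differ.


Consider the input base=-4, step=-3, limit=-5.
compute: total = 1; count = -2; scale = 1; [idx=-1]; scale = 10; [idx=0]; scale = 19; [idx=1]; scale = 28; scale = -5; return 2
compute2: total = 1; count = -8; scale = 1; [idx=-1]; scale = 10; [idx=0]; scale = 19; [idx=1]; scale = 28; scale = -11; return 8
2 != 8, so the rewrite changes behavior.
verdict: not equivalent; witness: base=-4, step=-3, limit=-5


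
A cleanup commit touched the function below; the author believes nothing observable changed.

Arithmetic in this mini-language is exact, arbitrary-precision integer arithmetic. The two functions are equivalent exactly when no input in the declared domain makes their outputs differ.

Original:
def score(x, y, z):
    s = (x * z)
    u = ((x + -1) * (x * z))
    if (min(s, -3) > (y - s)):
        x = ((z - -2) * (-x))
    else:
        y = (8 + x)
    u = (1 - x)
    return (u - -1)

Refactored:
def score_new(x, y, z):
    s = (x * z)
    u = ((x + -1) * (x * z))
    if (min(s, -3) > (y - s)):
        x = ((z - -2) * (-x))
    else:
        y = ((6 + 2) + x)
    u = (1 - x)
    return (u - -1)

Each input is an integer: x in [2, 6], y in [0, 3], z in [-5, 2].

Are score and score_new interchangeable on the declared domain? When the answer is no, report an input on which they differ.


Differences: arithmetic usage differs, plus constant usage differs — yet all 160 inputs agree.
verdict: equivalent


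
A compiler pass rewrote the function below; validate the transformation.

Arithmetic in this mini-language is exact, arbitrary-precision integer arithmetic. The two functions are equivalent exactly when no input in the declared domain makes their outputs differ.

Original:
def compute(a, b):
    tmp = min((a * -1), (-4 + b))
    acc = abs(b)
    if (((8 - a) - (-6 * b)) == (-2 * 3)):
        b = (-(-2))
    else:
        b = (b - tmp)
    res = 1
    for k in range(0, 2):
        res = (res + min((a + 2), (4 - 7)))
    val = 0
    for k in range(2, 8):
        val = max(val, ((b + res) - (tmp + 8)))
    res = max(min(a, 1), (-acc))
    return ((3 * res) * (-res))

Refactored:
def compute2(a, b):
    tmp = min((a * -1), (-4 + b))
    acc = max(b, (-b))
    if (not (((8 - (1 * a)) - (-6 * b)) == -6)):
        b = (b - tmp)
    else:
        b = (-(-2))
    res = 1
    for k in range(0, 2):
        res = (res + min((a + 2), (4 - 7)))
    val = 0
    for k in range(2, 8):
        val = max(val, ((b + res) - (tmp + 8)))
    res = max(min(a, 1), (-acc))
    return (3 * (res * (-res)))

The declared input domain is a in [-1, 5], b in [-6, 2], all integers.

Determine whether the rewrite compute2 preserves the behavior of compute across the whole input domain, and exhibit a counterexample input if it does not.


The two versions differ — the changes include min/max/abs usage differs; and boolean connective usage differs; and constant usage differs.
Spot check at a=5, b=1 — compute: tmp := -5 | acc := 1 | (((8 - a) - (-6 * b)) == (-2 * 3)): false | b := 6 | res := 1 | iter k=0: | res := -2 | iter k=1: | res := -5 | val := 0 | iter k=2: | val := 0 | iter k=3: | val := 0 | iter k=4: | val := 0 | iter k=5: | val := 0 | iter k=6: | val := 0 | iter k=7: | val := 0 | res := 1 | result -3. compute2: tmp := -5 | acc := 1 | (not (((8 - (1 * a)) - (-6 * b)) == -6)): true | b := 6 | res := 1 | iter k=0: | res := -2 | iter k=1: | res := -5 | val := 0 | iter k=2: | val := 0 | iter k=3: | val := 0 | iter k=4: | val := 0 | iter k=5: | val := 0 | iter k=6: | val := 0 | iter k=7: | val := 0 | res := 1 | result -3. Both give -3.
Every one of the 63 inputs gives matching results.
verdict: equivalent


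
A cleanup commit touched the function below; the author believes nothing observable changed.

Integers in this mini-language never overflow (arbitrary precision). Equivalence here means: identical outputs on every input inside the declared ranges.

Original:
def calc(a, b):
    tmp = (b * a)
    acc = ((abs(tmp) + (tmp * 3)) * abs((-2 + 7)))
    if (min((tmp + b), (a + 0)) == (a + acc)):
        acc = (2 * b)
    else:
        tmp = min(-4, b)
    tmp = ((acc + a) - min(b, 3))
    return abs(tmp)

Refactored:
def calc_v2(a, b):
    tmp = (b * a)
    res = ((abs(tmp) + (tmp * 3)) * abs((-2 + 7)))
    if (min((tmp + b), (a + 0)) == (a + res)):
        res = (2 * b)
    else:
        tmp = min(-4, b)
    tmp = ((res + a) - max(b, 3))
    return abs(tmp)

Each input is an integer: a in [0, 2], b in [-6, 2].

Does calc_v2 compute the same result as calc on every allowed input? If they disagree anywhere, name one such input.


Evaluate both at a=0, b=-6.
calc: tmp=0, then acc=0, then (min((tmp + b), (a + 0)) == (a + acc)) is false, then tmp=-6, then tmp=6, then returns 6
calc_v2: tmp=0, then res=0, then (min((tmp + b), (a + 0)) == (a + res)) is false, then tmp=-6, then tmp=-3, then returns 3
6 vs 3 — the two versions disagree here.
verdict: not equivalent; witness: a=0, b=-6


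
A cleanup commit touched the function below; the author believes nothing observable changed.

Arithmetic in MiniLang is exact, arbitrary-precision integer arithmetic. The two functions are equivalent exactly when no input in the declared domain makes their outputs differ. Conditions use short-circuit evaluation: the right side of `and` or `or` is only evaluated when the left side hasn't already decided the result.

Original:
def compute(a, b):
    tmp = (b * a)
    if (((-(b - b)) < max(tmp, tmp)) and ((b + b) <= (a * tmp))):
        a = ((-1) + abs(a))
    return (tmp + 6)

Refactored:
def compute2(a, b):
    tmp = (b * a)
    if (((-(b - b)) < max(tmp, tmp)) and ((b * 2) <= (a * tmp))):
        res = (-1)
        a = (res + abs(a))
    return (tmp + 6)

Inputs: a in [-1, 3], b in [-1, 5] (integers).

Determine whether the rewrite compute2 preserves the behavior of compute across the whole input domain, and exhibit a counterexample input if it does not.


Differences: local variable names differ, and constant usage differs, and statement counts differ, and arithmetic usage differs — yet all 35 inputs agree.
verdict: equivalent


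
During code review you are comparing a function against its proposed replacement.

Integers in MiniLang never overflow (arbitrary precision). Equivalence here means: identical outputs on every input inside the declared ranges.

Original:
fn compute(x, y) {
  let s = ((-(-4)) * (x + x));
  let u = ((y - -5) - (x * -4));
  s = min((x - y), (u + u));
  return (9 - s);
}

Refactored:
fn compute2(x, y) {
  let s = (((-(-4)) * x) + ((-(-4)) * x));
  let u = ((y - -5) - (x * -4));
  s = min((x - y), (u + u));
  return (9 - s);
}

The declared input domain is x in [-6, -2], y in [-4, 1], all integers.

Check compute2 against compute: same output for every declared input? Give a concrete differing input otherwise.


Side by side, the visible changes include: constant usage differs, arithmetic usage differs.
As a probe, take x=-5, y=1: compute runs s=-40, then u=-14, then s=-28, then returns 37; compute2 runs s=-40, then u=-14, then s=-28, then returns 37; both end at 37.
Sweeping the whole domain (30 inputs) finds no disagreement.
verdict: equivalent


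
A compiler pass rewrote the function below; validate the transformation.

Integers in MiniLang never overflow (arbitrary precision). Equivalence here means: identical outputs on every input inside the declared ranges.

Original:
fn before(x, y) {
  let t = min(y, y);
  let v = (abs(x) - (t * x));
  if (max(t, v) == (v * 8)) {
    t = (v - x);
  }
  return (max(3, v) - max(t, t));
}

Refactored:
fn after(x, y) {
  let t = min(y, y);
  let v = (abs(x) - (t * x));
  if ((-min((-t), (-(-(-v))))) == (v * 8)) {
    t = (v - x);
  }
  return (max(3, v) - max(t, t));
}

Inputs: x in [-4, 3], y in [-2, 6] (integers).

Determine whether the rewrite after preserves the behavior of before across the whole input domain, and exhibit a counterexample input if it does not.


Changes here: min/max/abs usage differs; the full 72-point sweep finds no disagreement.
verdict: equivalent


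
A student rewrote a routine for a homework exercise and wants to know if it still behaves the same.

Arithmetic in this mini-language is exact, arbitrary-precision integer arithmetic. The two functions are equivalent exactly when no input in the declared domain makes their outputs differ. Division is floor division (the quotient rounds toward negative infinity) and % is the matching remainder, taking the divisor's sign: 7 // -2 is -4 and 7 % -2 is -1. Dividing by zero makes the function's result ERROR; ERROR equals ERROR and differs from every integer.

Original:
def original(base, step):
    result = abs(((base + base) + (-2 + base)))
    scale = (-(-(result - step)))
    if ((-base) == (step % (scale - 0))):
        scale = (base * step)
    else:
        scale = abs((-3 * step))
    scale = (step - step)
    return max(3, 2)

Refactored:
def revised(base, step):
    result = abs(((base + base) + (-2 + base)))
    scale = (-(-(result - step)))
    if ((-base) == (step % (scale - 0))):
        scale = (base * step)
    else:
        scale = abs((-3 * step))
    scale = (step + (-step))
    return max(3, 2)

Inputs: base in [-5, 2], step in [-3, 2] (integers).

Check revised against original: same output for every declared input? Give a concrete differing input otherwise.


Comparing the listings, the differences include: arithmetic usage differs.
Spot check at base=-5, step=2 — original: result := 17 | scale := 15 | ((-base) == (step % (scale - 0))): false | scale := 6 | scale := 0 | result 3. revised: result := 17 | scale := 15 | ((-base) == (step % (scale - 0))): false | scale := 6 | scale := 0 | result 3. Both give 3.
Checked all 48 inputs in the declared domain: the outputs agree on every one.
verdict: equivalent


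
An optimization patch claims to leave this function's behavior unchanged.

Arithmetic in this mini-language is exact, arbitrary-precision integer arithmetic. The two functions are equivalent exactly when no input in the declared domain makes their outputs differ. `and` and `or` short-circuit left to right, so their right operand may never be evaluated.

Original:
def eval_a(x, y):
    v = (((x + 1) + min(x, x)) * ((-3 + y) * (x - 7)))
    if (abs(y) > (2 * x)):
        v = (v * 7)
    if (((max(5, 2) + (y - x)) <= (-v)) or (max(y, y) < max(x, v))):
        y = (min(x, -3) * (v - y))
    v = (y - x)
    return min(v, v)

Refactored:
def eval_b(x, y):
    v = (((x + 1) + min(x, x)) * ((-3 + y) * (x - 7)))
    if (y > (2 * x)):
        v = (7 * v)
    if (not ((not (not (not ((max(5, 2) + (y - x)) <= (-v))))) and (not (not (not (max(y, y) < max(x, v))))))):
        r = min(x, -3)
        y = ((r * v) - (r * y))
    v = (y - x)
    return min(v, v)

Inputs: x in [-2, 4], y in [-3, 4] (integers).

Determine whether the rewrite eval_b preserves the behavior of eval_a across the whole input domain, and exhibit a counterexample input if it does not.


There is a counterexample at x=-1, y=-3: 1000 on one side, 136 on the other.
eval_a: v becomes -48; next (abs(y) > (2 * x)) evaluates to true; next v becomes -336; next (((max(5, 2) + (y - x)) <= (-v)) or (max(y, y) < max(x, v))) evaluates to true; next y becomes 999; next v becomes 1000; next final value 1000
eval_b: v becomes -48; next (y > (2 * x)) evaluates to false; next (not ((not (not (not ((max(5, 2) + (y - x)) <= (-v))))) and (not (not (not (max(y, y) < max(x, v))))))) evaluates to true; next r becomes -3; next y becomes 135; next v becomes 136; next final value 136
verdict: not equivalent; witness: x=-1, y=-3


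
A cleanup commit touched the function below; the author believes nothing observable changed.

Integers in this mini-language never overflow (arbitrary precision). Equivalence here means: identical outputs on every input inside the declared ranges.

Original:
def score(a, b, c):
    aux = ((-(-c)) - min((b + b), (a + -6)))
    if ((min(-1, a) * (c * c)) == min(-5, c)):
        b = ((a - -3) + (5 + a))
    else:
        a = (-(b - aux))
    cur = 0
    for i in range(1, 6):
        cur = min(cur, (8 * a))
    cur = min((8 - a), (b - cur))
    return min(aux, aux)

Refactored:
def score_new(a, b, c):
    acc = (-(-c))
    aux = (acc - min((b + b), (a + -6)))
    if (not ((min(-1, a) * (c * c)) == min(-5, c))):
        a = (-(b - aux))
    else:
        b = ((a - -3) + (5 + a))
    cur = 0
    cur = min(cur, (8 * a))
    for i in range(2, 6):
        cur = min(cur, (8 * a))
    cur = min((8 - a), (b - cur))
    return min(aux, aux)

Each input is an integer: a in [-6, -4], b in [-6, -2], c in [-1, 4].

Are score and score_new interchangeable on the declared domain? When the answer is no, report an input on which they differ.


This is a faithful refactor — min/max/abs usage differs; and arithmetic usage differs; and boolean connective usage differs; and loop structure differs; and statement counts differ; and constant usage differs; and local variable names differ, but the computed results match everywhere.
One worked example (a=-4, b=-5, c=-1) — score: aux = 9; ((min(-1, a) * (c * c)) == min(-5, c)) -> false; a = 14; cur = 0; [i=1]; cur = 0; [i=2]; cur = 0; [i=3]; cur = 0; [i=4]; cur = 0; [i=5]; cur = 0; cur = -6; return 9; score_new: acc = -1; aux = 9; (not ((min(-1, a) * (c * c)) == min(-5, c))) -> true; a = 14; cur = 0; cur = 0; [i=2]; cur = 0; [i=3]; cur = 0; [i=4]; cur = 0; [i=5]; cur = 0; cur = -6; return 9; agreement on 9.
Across all 90 domain points the two functions coincide.
verdict: equivalent


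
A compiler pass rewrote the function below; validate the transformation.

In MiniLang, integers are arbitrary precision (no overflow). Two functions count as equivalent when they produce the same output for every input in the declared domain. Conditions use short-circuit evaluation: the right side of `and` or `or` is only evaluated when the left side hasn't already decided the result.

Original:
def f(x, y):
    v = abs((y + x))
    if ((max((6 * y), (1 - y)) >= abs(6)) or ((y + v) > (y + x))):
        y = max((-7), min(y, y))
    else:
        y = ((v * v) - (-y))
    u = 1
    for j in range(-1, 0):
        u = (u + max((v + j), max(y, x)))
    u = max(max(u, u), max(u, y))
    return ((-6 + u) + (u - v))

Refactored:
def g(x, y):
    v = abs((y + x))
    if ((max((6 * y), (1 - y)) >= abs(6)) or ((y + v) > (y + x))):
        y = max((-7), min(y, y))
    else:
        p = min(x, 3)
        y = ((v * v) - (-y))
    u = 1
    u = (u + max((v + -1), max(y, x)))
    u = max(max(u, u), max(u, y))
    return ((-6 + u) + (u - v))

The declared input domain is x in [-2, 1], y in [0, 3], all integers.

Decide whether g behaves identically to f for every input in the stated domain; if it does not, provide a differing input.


The two versions differ — the changes include loop structure differs; and min/max/abs usage differs; and local variable names differ; and constant usage differs.
Tracing x=-2, y=1: f: v := 1 | ((max((6 * y), (1 - y)) >= abs(6)) or ((y + v) > (y + x))): true | y := 1 | u := 1 | iter j=-1: | u := 2 | u := 2 | result -3 | g: v := 1 | ((max((6 * y), (1 - y)) >= abs(6)) or ((y + v) > (y + x))): true | y := 1 | u := 1 | u := 2 | u := 2 | result -3 — matching result -3.
Every one of the 16 inputs gives matching results.
verdict: equivalent


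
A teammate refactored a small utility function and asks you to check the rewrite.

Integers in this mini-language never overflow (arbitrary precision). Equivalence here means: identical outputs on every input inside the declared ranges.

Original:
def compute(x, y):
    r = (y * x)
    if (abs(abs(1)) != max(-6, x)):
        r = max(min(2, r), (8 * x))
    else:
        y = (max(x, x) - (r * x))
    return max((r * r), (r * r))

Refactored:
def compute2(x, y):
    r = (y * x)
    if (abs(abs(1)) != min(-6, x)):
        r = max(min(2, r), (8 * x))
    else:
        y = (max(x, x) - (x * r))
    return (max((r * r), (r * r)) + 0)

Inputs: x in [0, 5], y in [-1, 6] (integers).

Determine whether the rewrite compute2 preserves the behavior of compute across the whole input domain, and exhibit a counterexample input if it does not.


Not equivalent: x=1, y=-1 separates them (1 vs 64).
compute: r = -1; (abs(abs(1)) != max(-6, x)) -> false; y = 2; return 1
compute2: r = -1; (abs(abs(1)) != min(-6, x)) -> true; r = 8; return 64
verdict: not equivalent; witness: x=1, y=-1


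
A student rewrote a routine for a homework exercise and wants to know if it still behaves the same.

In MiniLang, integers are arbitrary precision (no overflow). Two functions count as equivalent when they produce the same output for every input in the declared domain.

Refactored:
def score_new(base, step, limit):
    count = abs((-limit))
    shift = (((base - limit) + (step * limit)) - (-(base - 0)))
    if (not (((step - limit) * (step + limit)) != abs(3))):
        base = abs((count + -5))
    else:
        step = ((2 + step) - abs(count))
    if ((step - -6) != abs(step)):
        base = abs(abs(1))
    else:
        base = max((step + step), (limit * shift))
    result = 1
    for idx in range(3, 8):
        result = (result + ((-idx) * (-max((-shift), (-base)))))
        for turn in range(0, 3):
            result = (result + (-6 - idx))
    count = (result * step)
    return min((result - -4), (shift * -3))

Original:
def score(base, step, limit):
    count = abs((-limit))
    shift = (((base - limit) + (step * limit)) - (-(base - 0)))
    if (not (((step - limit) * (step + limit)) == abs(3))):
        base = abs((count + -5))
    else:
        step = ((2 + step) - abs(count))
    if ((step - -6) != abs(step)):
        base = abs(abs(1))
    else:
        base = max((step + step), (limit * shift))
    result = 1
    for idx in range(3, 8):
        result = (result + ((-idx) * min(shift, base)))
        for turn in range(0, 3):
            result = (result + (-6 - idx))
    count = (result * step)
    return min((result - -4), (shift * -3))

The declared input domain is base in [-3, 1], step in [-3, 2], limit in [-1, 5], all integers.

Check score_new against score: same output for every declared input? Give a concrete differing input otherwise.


There is a counterexample at base=-1, step=-3, limit=-1: -110 on one side, -185 on the other.
score: count becomes 1; next shift becomes 2; next (not (((step - limit) * (step + limit)) == abs(3))) evaluates to true; next base becomes 4; next ((step - -6) != abs(step)) evaluates to false; next base becomes -2; next result becomes 1; next at idx=3:; next result becomes 7; next at turn=0:; next result becomes -2; next at turn=1:; next result becomes -11; next at turn=2:; next result becomes -20; next at idx=4:; next result becomes -12; next at turn=0:; next result becomes -22; next at turn=1:; next result becomes -32; next at turn=2:; next result becomes -42; next at idx=5:; next result becomes -32; next at turn=0:; next result becomes -43; next at turn=1:; next result becomes -54; next at turn=2:; next result becomes -65; next at idx=6:; next result becomes -53; next at turn=0:; next result becomes -65; next at turn=1:; next result becomes -77; next at turn=2:; next result becomes -89; next at idx=7:; next result becomes -75; next at turn=0:; next result becomes -88; next at turn=1:; next result becomes -101; next at turn=2:; next result becomes -114; next count becomes 342; next final value -110
score_new: count becomes 1; next shift becomes 2; next (not (((step - limit) * (step + limit)) != abs(3))) evaluates to false; next step becomes -2; next ((step - -6) != abs(step)) evaluates to true; next base becomes 1; next result becomes 1; next at idx=3:; next result becomes -2; next at turn=0:; next result becomes -11; next at turn=1:; next result becomes -20; next at turn=2:; next result becomes -29; next at idx=4:; next result becomes -33; next at turn=0:; next result becomes -43; next at turn=1:; next result becomes -53; next at turn=2:; next result becomes -63; next at idx=5:; next result becomes -68; next at turn=0:; next result becomes -79; next at turn=1:; next result becomes -90; next at turn=2:; next result becomes -101; next at idx=6:; next result becomes -107; next at turn=0:; next result becomes -119; next at turn=1:; next result becomes -131; next at turn=2:; next result becomes -143; next at idx=7:; next result becomes -150; next at turn=0:; next result becomes -163; next at turn=1:; next result becomes -176; next at turn=2:; next result becomes -189; next count becomes 378; next final value -185
verdict: not equivalent; witness: base=-1, step=-3, limit=-1


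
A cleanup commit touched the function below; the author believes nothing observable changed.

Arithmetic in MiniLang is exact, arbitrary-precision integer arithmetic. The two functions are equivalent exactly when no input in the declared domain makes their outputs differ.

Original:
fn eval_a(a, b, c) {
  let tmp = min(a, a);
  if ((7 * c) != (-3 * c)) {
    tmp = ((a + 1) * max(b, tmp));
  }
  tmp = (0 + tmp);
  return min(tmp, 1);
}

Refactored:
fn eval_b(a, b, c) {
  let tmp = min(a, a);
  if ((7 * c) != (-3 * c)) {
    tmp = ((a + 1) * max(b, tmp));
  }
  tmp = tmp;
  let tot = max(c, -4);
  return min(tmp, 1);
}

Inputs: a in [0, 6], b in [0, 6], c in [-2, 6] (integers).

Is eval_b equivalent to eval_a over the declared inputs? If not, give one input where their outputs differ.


The two versions differ — the changes include arithmetic usage differs; and statement counts differ; and local variable names differ; and constant usage differs; and min/max/abs usage differs.
Tracing a=6, b=2, c=-1: eval_a: tmp := 6 | ((7 * c) != (-3 * c)): true | tmp := 42 | tmp := 42 | result 1 | eval_b: tmp := 6 | ((7 * c) != (-3 * c)): true | tmp := 42 | tmp := 42 | tot := -1 | result 1 — matching result 1.
Sweeping the whole domain (441 inputs) finds no disagreement.
verdict: equivalent


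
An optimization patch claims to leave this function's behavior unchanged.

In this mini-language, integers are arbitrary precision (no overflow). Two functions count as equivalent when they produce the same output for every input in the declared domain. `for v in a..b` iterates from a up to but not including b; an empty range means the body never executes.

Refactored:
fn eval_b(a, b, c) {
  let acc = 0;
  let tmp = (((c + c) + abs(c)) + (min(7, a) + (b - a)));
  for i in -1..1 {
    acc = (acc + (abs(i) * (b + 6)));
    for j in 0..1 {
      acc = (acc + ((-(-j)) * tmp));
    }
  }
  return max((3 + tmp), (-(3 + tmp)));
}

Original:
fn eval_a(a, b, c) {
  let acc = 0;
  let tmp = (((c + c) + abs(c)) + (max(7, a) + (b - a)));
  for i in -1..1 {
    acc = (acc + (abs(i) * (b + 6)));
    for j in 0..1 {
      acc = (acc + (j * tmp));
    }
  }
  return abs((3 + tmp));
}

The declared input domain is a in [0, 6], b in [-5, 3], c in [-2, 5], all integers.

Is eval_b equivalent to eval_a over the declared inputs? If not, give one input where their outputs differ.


The rewrite breaks on a=0, b=-5, c=-2, where the results are 3 and 4.
eval_a: acc := 0 | tmp := 0 | iter i=-1: | acc := 1 | iter j=0: | acc := 1 | iter i=0: | acc := 1 | iter j=0: | acc := 1 | result 3
eval_b: acc := 0 | tmp := -7 | iter i=-1: | acc := 1 | iter j=0: | acc := 1 | iter i=0: | acc := 1 | iter j=0: | acc := 1 | result 4
verdict: not equivalent; witness: a=0, b=-5, c=-2


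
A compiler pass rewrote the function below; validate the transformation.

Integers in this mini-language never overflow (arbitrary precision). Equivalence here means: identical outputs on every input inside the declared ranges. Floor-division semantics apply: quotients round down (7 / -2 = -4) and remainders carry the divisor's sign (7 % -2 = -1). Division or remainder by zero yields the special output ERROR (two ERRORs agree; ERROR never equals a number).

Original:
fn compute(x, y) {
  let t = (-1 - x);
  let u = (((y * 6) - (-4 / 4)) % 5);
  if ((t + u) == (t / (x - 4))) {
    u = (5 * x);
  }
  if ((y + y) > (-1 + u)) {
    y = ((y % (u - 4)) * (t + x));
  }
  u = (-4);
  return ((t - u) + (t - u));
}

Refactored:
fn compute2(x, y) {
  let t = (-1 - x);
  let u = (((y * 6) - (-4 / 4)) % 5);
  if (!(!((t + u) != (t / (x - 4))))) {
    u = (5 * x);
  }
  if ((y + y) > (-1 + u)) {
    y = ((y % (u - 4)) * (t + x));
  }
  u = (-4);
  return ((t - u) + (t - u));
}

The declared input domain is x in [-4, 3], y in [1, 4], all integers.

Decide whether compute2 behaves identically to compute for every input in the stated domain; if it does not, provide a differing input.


Run the pair on x=-4, y=3.
compute: t = 3; u = 4; ((t + u) == (t / (x - 4))) -> false; ((y + y) > (-1 + u)) -> true; division by zero -> ERROR
compute2: t = 3; u = 4; (!(!((t + u) != (t / (x - 4))))) -> true; u = -20; ((y + y) > (-1 + u)) -> true; y = 21; u = -4; return 14
ERROR against 14: the behavior changed.
verdict: not equivalent; witness: x=-4, y=3
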